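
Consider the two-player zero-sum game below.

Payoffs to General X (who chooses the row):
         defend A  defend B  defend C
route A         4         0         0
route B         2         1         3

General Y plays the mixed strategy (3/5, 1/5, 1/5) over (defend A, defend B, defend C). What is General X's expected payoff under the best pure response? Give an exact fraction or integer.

12/5

route A: (4)·(3/5) + (0)·(1/5) + (0)·(1/5) = 12/5.
route B: (2)·(3/5) + (1)·(1/5) + (3)·(1/5) = 2.
The best pure response is route A with expected payoff 12/5.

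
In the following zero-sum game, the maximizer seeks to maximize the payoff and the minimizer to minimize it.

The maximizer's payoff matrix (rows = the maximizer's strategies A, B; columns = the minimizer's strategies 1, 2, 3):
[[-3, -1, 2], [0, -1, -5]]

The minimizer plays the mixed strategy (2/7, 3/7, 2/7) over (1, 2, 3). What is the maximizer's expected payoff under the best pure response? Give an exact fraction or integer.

-5/7

A: (-3)·(2/7) + (-1)·(3/7) + (2)·(2/7) = -5/7.
B: (0)·(2/7) + (-1)·(3/7) + (-5)·(2/7) = -13/7.
The best pure response is A with expected payoff -5/7.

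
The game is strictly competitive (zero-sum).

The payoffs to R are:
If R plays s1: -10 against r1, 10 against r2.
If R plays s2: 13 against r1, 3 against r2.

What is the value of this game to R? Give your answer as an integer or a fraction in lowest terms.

16/3

Row minima are -10 and 3, so R's maximin is 3; column maxima are 13 and 10, so C's minimax is 10. These differ, so the equilibrium is in mixed strategies.
Let R play s1 with probability p. C is indifferent when −10p + 13(1−p) = 10p + 3(1−p), giving p = 1/3.
Let C play r1 with probability q. R is indifferent when −10q + 10(1−q) = 13q + 3(1−q), giving q = 7/30.
The value is -10·(7/30) + (10)·(23/30) = 16/3.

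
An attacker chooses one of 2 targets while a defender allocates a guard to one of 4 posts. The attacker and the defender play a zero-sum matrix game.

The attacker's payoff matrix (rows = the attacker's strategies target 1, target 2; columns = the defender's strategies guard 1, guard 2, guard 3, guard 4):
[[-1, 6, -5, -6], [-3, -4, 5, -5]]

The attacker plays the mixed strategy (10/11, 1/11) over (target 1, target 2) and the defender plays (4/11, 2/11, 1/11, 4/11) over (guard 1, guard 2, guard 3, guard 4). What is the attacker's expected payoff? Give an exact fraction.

-245/121

Against (4/11, 2/11, 1/11, 4/11), each row's expected payoff is target 1: -21/11; target 2: -35/11.
Taking the (10/11, 1/11)-weighted average: (10/11)·(-21/11) + (1/11)·(-35/11) = -245/121.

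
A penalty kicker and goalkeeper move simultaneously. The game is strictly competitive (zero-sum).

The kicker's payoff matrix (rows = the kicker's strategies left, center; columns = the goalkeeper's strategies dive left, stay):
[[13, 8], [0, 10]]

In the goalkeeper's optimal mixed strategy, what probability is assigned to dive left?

Row minima are 8 and 0, so the kicker's maximin is 8; column maxima are 13 and 10, so the goalkeeper's minimax is 10. These differ, so the equilibrium is in mixed strategies.
Let the goalkeeper play dive left with probability q. The kicker is indifferent when 13q + 8(1−q) = 10(1−q), giving q = 2/15.

2/15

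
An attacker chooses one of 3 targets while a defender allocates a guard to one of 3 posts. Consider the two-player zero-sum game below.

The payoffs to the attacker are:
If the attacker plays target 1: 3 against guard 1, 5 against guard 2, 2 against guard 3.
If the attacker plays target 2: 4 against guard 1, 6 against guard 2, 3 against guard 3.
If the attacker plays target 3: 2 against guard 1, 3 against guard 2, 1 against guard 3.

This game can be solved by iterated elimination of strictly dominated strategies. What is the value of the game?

Column guard 2 is strictly dominated by guard 1 for the defender (3<5, 4<6, 2<3); eliminate guard 2.
Row target 3 is strictly dominated by row target 1 (3>2, 2>1); eliminate target 3.
Row target 1 is strictly dominated by row target 2 (4>3, 3>2); eliminate target 1.
Column guard 1 is strictly dominated by guard 3 for the defender (3<4); eliminate guard 1.
Only (target 2, guard 3) remains, with payoff 3.

3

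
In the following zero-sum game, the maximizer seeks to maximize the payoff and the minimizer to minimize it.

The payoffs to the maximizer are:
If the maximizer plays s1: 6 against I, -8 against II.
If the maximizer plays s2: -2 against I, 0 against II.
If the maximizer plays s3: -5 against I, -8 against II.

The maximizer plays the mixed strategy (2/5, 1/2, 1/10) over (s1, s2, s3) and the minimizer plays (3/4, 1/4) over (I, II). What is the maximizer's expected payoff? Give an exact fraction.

Against (3/4, 1/4), each row's expected payoff is s1: 5/2; s2: -3/2; s3: -23/4.
Taking the (2/5, 1/2, 1/10)-weighted average: (2/5)·(5/2) + (1/2)·(-3/2) + (1/10)·(-23/4) = -13/40.

-13/40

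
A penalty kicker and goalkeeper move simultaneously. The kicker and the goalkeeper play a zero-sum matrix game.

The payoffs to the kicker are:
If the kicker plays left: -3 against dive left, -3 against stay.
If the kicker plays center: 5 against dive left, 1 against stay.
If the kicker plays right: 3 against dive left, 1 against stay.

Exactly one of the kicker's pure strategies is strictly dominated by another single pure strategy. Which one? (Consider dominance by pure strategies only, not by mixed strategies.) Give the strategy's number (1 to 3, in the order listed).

Compare left with center: 5 > -3, 1 > -3.
So center strictly dominates left for the kicker; left is strictly dominated.

1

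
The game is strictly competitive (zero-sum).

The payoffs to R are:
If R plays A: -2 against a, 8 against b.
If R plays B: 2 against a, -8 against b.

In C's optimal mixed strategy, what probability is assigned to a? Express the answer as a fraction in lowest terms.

4/5

Row minima are -2 and -8, so R's maximin is -2; column maxima are 2 and 8, so C's minimax is 2. These differ, so the equilibrium is in mixed strategies.
Let C play a with probability q. R is indifferent when −2q + 8(1−q) = 2q − 8(1−q), giving q = 4/5.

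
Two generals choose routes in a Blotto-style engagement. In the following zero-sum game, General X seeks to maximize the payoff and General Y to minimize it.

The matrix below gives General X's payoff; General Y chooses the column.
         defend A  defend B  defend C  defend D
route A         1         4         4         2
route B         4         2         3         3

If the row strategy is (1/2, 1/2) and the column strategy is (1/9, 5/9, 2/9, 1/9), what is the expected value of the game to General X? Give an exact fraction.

Against (1/9, 5/9, 2/9, 1/9), each row's expected payoff is route A: 31/9; route B: 23/9.
Taking the (1/2, 1/2)-weighted average: (1/2)·(31/9) + (1/2)·(23/9) = 3.

3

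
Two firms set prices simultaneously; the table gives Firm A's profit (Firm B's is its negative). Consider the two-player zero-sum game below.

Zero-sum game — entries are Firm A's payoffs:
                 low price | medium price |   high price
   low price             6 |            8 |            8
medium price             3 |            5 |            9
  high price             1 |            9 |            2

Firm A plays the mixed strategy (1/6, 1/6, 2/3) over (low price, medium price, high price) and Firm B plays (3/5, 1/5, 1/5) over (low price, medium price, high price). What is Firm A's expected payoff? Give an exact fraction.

Against (3/5, 1/5, 1/5), each row's expected payoff is low price: 34/5; medium price: 23/5; high price: 14/5.
Taking the (1/6, 1/6, 2/3)-weighted average: (1/6)·(34/5) + (1/6)·(23/5) + (2/3)·(14/5) = 113/30.

113/30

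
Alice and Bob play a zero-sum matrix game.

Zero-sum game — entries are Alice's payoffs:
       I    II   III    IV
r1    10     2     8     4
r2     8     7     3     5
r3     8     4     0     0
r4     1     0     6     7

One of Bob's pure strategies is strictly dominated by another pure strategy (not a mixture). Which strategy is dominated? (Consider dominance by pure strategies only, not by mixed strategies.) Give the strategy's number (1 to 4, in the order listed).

1

Bob prefers columns that give Alice less. Compare I with II: 2 < 10, 7 < 8, 4 < 8, 0 < 1.
So II strictly dominates I for Bob; I is strictly dominated.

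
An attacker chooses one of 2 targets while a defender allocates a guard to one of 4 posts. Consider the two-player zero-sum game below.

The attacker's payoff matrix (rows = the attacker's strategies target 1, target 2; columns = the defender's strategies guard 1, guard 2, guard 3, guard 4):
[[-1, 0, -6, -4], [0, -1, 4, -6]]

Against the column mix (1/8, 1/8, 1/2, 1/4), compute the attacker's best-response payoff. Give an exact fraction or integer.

3/8

target 1: (-1)·(1/8) + (0)·(1/8) + (-6)·(1/2) + (-4)·(1/4) = -33/8.
target 2: (0)·(1/8) + (-1)·(1/8) + (4)·(1/2) + (-6)·(1/4) = 3/8.
The best pure response is target 2 with expected payoff 3/8.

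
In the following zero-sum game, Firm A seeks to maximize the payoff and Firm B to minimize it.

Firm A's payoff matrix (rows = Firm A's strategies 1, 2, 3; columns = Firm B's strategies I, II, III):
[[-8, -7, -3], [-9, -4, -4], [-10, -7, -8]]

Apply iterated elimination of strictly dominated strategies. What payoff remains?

Column II is strictly dominated by I for Firm B (-8<-7, -9<-4, -10<-7); eliminate II.
Row 3 is strictly dominated by row 1 (-8>-10, -3>-8); eliminate 3.
Row 2 is strictly dominated by row 1 (-8>-9, -3>-4); eliminate 2.
Column III is strictly dominated by I for Firm B (-8<-3); eliminate III.
Only (1, I) remains, with payoff -8.

-8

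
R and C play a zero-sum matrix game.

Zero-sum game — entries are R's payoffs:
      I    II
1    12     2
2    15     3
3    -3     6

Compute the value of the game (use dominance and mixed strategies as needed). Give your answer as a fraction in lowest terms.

33/7

Row 1 is strictly dominated by row 2, so R never plays it.
The remaining 2×2 game on (2, 3) × (I, II) has no saddle point. Let R play 2 with probability p; indifference gives 15p − 3(1−p) = 3p + 6(1−p), so p = 3/7.
Similarly C's optimal q on I is 1/7, and the value is 15·(1/7) + (3)·(6/7) = 33/7.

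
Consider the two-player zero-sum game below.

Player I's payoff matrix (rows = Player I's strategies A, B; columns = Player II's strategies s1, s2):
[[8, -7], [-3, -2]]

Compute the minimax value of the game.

Row minima are -7 and -3, so Player I's maximin is -3; column maxima are 8 and -2, so Player II's minimax is -2. These differ, so the equilibrium is in mixed strategies.
Let Player I play A with probability p. Player II is indifferent when 8p − 3(1−p) = −7p − 2(1−p), giving p = 1/16.
Let Player II play s1 with probability q. Player I is indifferent when 8q − 7(1−q) = −3q − 2(1−q), giving q = 5/16.
The value is 8·(5/16) + (-7)·(11/16) = -37/16.

-37/16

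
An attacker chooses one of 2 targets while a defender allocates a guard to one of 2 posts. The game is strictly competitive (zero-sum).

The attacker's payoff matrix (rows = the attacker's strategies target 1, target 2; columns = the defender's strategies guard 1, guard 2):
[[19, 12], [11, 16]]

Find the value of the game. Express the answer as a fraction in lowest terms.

43/3

Row minima are 12 and 11, so the attacker's maximin is 12; column maxima are 19 and 16, so the defender's minimax is 16. These differ, so the equilibrium is in mixed strategies.
Let the attacker play target 1 with probability p. The defender is indifferent when 19p + 11(1−p) = 12p + 16(1−p), giving p = 5/12.
Let the defender play guard 1 with probability q. The attacker is indifferent when 19q + 12(1−q) = 11q + 16(1−q), giving q = 1/3.
The value is 19·(1/3) + (12)·(2/3) = 43/3.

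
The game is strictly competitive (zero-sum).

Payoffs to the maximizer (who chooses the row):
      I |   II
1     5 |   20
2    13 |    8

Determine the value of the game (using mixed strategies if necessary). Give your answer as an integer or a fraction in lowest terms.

11

Row minima are 5 and 8, so the maximizer's maximin is 8; column maxima are 13 and 20, so the minimizer's minimax is 13. These differ, so the equilibrium is in mixed strategies.
Let the maximizer play 1 with probability p. The minimizer is indifferent when 5p + 13(1−p) = 20p + 8(1−p), giving p = 1/4.
Let the minimizer play I with probability q. The maximizer is indifferent when 5q + 20(1−q) = 13q + 8(1−q), giving q = 3/5.
The value is 5·(3/5) + (20)·(2/5) = 11.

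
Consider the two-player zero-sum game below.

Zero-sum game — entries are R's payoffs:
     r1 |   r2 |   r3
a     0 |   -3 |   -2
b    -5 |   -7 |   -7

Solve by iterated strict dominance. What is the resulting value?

Column r1 is strictly dominated by r2 for C (-3<0, -7<-5); eliminate r1.
Row b is strictly dominated by row a (-3>-7, -2>-7); eliminate b.
Column r3 is strictly dominated by r2 for C (-3<-2); eliminate r3.
Only (a, r2) remains, with payoff -3.

-3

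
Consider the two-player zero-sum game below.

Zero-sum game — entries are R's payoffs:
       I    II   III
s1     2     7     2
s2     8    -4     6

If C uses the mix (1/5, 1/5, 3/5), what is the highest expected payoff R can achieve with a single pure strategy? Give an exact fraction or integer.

s1: (2)·(1/5) + (7)·(1/5) + (2)·(3/5) = 3.
s2: (8)·(1/5) + (-4)·(1/5) + (6)·(3/5) = 22/5.
The best pure response is s2 with expected payoff 22/5.

22/5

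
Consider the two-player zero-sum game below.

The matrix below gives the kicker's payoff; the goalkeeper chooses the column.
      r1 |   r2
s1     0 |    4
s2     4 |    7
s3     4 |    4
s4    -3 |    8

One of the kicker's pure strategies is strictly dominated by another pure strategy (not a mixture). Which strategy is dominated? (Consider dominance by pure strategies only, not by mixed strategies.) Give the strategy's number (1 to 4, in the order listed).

1

Compare s1 with s2: 4 > 0, 7 > 4.
So s2 strictly dominates s1 for the kicker; s1 is strictly dominated.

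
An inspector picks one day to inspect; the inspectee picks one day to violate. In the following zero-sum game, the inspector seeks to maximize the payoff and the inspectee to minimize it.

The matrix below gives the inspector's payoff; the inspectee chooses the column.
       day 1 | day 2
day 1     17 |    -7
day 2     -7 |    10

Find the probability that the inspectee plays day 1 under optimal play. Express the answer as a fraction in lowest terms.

Row minima are -7 and -7, so the inspector's maximin is -7; column maxima are 17 and 10, so the inspectee's minimax is 10. These differ, so the equilibrium is in mixed strategies.
Let the inspectee play day 1 with probability q. The inspector is indifferent when 17q − 7(1−q) = −7q + 10(1−q), giving q = 17/41.

17/41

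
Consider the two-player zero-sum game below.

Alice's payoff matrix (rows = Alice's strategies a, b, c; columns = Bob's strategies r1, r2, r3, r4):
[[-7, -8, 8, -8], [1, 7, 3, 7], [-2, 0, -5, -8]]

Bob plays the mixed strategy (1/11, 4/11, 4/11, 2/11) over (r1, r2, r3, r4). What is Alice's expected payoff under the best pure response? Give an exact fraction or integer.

a: (-7)·(1/11) + (-8)·(4/11) + (8)·(4/11) + (-8)·(2/11) = -23/11.
b: (1)·(1/11) + (7)·(4/11) + (3)·(4/11) + (7)·(2/11) = 5.
c: (-2)·(1/11) + (0)·(4/11) + (-5)·(4/11) + (-8)·(2/11) = -38/11.
The best pure response is b with expected payoff 5.

5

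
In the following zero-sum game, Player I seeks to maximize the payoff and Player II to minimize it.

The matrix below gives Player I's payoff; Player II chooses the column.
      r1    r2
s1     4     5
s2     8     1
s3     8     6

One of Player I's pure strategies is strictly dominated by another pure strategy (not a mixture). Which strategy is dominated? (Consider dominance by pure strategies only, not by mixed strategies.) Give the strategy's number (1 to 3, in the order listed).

Compare s1 with s3: 8 > 4, 6 > 5.
So s3 strictly dominates s1 for Player I; s1 is strictly dominated.

1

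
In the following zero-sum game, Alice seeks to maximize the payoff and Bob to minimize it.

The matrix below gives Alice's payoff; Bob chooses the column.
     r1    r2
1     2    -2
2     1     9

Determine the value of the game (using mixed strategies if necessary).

Row minima are -2 and 1, so Alice's maximin is 1; column maxima are 2 and 9, so Bob's minimax is 2. These differ, so the equilibrium is in mixed strategies.
Let Alice play 1 with probability p. Bob is indifferent when 2p + (1−p) = −2p + 9(1−p), giving p = 2/3.
Let Bob play r1 with probability q. Alice is indifferent when 2q − 2(1−q) = q + 9(1−q), giving q = 11/12.
The value is 2·(11/12) + (-2)·(1/12) = 5/3.

5/3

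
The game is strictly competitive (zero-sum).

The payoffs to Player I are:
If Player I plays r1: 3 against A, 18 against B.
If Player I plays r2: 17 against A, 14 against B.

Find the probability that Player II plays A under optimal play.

Row minima are 3 and 14, so Player I's maximin is 14; column maxima are 17 and 18, so Player II's minimax is 17. These differ, so the equilibrium is in mixed strategies.
Let Player II play A with probability q. Player I is indifferent when 3q + 18(1−q) = 17q + 14(1−q), giving q = 2/9.

2/9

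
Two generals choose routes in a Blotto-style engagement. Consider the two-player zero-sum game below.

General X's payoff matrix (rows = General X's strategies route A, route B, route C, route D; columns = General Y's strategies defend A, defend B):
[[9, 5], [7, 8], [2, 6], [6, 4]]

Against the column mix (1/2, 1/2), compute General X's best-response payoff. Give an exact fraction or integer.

15/2

route A: (9)·(1/2) + (5)·(1/2) = 7.
route B: (7)·(1/2) + (8)·(1/2) = 15/2.
route C: (2)·(1/2) + (6)·(1/2) = 4.
route D: (6)·(1/2) + (4)·(1/2) = 5.
The best pure response is route B with expected payoff 15/2.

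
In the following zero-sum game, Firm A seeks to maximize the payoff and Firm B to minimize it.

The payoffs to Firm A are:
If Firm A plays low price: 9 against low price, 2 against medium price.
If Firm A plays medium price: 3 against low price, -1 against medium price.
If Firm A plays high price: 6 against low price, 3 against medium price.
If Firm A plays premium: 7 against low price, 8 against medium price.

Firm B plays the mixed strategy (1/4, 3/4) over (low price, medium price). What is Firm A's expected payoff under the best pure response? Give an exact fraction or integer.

31/4

low price: (9)·(1/4) + (2)·(3/4) = 15/4.
medium price: (3)·(1/4) + (-1)·(3/4) = 0.
high price: (6)·(1/4) + (3)·(3/4) = 15/4.
premium: (7)·(1/4) + (8)·(3/4) = 31/4.
The best pure response is premium with expected payoff 31/4.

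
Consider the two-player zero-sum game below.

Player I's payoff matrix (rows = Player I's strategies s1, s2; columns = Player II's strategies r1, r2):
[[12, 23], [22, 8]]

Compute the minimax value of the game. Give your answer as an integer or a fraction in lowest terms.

Row minima are 12 and 8, so Player I's maximin is 12; column maxima are 22 and 23, so Player II's minimax is 22. These differ, so the equilibrium is in mixed strategies.
Let Player I play s1 with probability p. Player II is indifferent when 12p + 22(1−p) = 23p + 8(1−p), giving p = 14/25.
Let Player II play r1 with probability q. Player I is indifferent when 12q + 23(1−q) = 22q + 8(1−q), giving q = 3/5.
The value is 12·(3/5) + (23)·(2/5) = 82/5.

82/5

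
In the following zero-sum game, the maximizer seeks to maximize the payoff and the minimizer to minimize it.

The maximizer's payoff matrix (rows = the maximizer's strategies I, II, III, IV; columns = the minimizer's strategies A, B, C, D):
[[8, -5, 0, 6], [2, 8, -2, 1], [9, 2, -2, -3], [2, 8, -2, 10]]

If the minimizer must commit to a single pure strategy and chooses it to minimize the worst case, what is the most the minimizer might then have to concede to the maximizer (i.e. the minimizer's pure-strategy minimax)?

0

The worst case (largest entry) in each column is A: 9, B: 8, C: 0, D: 10.
The best (smallest) of these is 0.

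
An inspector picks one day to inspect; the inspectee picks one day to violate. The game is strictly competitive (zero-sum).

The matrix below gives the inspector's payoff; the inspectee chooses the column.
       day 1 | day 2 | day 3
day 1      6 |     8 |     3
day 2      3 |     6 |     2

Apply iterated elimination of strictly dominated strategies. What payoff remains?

Row day 2 is strictly dominated by row day 1 (6>3, 8>6, 3>2); eliminate day 2.
Column day 1 is strictly dominated by day 3 for the inspectee (3<6); eliminate day 1.
Column day 2 is strictly dominated by day 3 for the inspectee (3<8); eliminate day 2.
Only (day 1, day 3) remains, with payoff 3.

3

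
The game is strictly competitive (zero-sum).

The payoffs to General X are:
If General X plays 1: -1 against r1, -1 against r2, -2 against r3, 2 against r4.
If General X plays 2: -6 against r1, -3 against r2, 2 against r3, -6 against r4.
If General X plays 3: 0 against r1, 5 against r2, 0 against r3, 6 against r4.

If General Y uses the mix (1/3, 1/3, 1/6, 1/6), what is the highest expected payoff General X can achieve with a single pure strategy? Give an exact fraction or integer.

1: (-1)·(1/3) + (-1)·(1/3) + (-2)·(1/6) + (2)·(1/6) = -2/3.
2: (-6)·(1/3) + (-3)·(1/3) + (2)·(1/6) + (-6)·(1/6) = -11/3.
3: (0)·(1/3) + (5)·(1/3) + (0)·(1/6) + (6)·(1/6) = 8/3.
The best pure response is 3 with expected payoff 8/3.

8/3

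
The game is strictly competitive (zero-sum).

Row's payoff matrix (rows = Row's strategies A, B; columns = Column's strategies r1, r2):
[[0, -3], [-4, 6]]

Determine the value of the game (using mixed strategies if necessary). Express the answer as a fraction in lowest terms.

Row minima are -3 and -4, so Row's maximin is -3; column maxima are 0 and 6, so Column's minimax is 0. These differ, so the equilibrium is in mixed strategies.
Let Row play A with probability p. Column is indifferent when −4(1−p) = −3p + 6(1−p), giving p = 10/13.
Let Column play r1 with probability q. Row is indifferent when −3(1−q) = −4q + 6(1−q), giving q = 9/13.
The value is 0·(9/13) + (-3)·(4/13) = -12/13.

-12/13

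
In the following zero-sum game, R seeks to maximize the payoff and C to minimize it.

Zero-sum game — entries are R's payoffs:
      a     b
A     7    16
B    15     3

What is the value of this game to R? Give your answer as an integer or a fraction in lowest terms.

73/7

Row minima are 7 and 3, so R's maximin is 7; column maxima are 15 and 16, so C's minimax is 15. These differ, so the equilibrium is in mixed strategies.
Let R play A with probability p. C is indifferent when 7p + 15(1−p) = 16p + 3(1−p), giving p = 4/7.
Let C play a with probability q. R is indifferent when 7q + 16(1−q) = 15q + 3(1−q), giving q = 13/21.
The value is 7·(13/21) + (16)·(8/21) = 73/7.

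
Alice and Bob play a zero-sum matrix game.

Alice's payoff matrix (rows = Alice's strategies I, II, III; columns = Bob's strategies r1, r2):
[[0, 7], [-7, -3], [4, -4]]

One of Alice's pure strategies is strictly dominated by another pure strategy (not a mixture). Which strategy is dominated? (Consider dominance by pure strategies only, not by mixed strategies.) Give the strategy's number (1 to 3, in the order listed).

Compare II with I: 0 > -7, 7 > -3.
So I strictly dominates II for Alice; II is strictly dominated.

2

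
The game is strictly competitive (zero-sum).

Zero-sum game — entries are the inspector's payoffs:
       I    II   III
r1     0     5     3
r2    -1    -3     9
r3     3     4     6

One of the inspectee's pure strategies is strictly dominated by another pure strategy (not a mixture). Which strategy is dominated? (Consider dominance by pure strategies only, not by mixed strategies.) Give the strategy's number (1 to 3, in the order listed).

The inspectee prefers columns that give the inspector less. Compare III with I: 0 < 3, -1 < 9, 3 < 6.
So I strictly dominates III for the inspectee; III is strictly dominated.

3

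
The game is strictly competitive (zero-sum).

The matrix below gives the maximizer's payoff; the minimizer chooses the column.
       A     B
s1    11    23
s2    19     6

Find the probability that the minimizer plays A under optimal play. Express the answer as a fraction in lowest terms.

17/25

Row minima are 11 and 6, so the maximizer's maximin is 11; column maxima are 19 and 23, so the minimizer's minimax is 19. These differ, so the equilibrium is in mixed strategies.
Let the minimizer play A with probability q. The maximizer is indifferent when 11q + 23(1−q) = 19q + 6(1−q), giving q = 17/25.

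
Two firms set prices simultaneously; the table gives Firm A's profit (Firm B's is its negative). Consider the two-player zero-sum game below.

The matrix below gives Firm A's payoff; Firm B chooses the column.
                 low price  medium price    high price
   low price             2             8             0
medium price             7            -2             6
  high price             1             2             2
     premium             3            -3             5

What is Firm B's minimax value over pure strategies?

6

The worst case (largest entry) in each column is low price: 7, medium price: 8, high price: 6.
The best (smallest) of these is 6.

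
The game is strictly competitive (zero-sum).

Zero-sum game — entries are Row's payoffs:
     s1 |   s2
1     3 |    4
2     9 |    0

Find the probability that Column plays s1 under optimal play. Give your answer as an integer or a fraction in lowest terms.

Row minima are 3 and 0, so Row's maximin is 3; column maxima are 9 and 4, so Column's minimax is 4. These differ, so the equilibrium is in mixed strategies.
Let Column play s1 with probability q. Row is indifferent when 3q + 4(1−q) = 9q, giving q = 2/5.

2/5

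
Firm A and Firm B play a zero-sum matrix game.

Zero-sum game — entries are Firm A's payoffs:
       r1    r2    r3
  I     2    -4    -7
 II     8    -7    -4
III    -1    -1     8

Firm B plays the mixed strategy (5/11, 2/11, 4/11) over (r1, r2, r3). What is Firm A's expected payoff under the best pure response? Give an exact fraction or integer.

25/11

I: (2)·(5/11) + (-4)·(2/11) + (-7)·(4/11) = -26/11.
II: (8)·(5/11) + (-7)·(2/11) + (-4)·(4/11) = 10/11.
III: (-1)·(5/11) + (-1)·(2/11) + (8)·(4/11) = 25/11.
The best pure response is III with expected payoff 25/11.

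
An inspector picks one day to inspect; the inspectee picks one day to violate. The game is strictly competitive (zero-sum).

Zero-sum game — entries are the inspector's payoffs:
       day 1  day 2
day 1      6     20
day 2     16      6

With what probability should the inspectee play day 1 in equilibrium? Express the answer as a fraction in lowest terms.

7/12

Row minima are 6 and 6, so the inspector's maximin is 6; column maxima are 16 and 20, so the inspectee's minimax is 16. These differ, so the equilibrium is in mixed strategies.
Let the inspectee play day 1 with probability q. The inspector is indifferent when 6q + 20(1−q) = 16q + 6(1−q), giving q = 7/12.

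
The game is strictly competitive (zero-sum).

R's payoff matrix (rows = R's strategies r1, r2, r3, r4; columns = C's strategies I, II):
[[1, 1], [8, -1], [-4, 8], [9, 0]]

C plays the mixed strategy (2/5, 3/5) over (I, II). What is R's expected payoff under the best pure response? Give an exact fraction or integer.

18/5

r1: (1)·(2/5) + (1)·(3/5) = 1.
r2: (8)·(2/5) + (-1)·(3/5) = 13/5.
r3: (-4)·(2/5) + (8)·(3/5) = 16/5.
r4: (9)·(2/5) + (0)·(3/5) = 18/5.
The best pure response is r4 with expected payoff 18/5.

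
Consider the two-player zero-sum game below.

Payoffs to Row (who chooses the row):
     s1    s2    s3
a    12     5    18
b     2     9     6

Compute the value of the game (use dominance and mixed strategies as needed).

7

Column s3 is strictly dominated by s1 for Column (it gives Row more in every row).
The remaining 2×2 game on (a, b) × (s1, s2) has no saddle point. Let Row play a with probability p; indifference gives 12p + 2(1−p) = 5p + 9(1−p), so p = 1/2.
Similarly Column's optimal q on s1 is 2/7, and the value is 12·(2/7) + (5)·(5/7) = 7.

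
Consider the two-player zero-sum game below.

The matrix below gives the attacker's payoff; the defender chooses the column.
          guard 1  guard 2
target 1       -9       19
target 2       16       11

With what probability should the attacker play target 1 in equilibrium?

Row minima are -9 and 11, so the attacker's maximin is 11; column maxima are 16 and 19, so the defender's minimax is 16. These differ, so the equilibrium is in mixed strategies.
Let the attacker play target 1 with probability p. The defender is indifferent when −9p + 16(1−p) = 19p + 11(1−p), giving p = 5/33.

5/33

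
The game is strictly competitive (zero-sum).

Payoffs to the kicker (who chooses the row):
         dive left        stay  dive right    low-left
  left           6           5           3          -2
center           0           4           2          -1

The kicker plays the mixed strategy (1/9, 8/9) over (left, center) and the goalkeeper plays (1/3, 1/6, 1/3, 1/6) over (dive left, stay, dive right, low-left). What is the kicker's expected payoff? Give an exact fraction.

77/54

Against (1/3, 1/6, 1/3, 1/6), each row's expected payoff is left: 7/2; center: 7/6.
Taking the (1/9, 8/9)-weighted average: (1/9)·(7/2) + (8/9)·(7/6) = 77/54.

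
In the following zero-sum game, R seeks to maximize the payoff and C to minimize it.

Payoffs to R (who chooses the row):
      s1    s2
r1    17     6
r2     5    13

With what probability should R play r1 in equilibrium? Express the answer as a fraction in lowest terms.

8/19

Row minima are 6 and 5, so R's maximin is 6; column maxima are 17 and 13, so C's minimax is 13. These differ, so the equilibrium is in mixed strategies.
Let R play r1 with probability p. C is indifferent when 17p + 5(1−p) = 6p + 13(1−p), giving p = 8/19.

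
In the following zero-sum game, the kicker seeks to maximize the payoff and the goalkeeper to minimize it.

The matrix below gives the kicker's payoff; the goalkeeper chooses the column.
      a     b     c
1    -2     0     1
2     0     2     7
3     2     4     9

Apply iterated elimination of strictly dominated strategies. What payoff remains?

2

Column b is strictly dominated by a for the goalkeeper (-2<0, 0<2, 2<4); eliminate b.
Row 2 is strictly dominated by row 3 (2>0, 9>7); eliminate 2.
Row 1 is strictly dominated by row 3 (2>-2, 9>1); eliminate 1.
Column c is strictly dominated by a for the goalkeeper (2<9); eliminate c.
Only (3, a) remains, with payoff 2.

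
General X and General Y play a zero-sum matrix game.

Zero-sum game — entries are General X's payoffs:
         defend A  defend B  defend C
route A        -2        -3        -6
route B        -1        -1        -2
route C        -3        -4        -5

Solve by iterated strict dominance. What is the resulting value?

-2

Column defend B is strictly dominated by defend C for General Y (-6<-3, -2<-1, -5<-4); eliminate defend B.
Row route C is strictly dominated by row route B (-1>-3, -2>-5); eliminate route C.
Column defend A is strictly dominated by defend C for General Y (-6<-2, -2<-1); eliminate defend A.
Row route A is strictly dominated by row route B (-2>-6); eliminate route A.
Only (route B, defend C) remains, with payoff -2.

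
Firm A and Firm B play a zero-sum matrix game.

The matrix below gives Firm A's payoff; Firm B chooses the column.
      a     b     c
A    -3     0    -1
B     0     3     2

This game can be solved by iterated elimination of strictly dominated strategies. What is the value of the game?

0

Column c is strictly dominated by a for Firm B (-3<-1, 0<2); eliminate c.
Column b is strictly dominated by a for Firm B (-3<0, 0<3); eliminate b.
Row A is strictly dominated by row B (0>-3); eliminate A.
Only (B, a) remains, with payoff 0.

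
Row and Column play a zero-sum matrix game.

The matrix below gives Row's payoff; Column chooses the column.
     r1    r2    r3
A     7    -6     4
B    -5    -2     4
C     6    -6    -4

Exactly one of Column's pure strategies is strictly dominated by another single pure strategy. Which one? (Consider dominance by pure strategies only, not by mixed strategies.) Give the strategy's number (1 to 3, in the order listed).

Column prefers columns that give Row less. Compare r3 with r2: -6 < 4, -2 < 4, -6 < -4.
So r2 strictly dominates r3 for Column; r3 is strictly dominated.

3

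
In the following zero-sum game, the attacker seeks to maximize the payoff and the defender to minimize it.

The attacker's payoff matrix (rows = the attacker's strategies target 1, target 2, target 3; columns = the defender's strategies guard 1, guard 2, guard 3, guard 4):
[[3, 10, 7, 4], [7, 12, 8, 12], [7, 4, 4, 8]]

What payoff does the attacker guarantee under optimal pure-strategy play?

Row minima: 3, 7, 4 → the attacker's maximin is 7.
Column maxima: 7, 12, 8, 12 → the defender's minimax is 7.
They coincide at (target 2, guard 1), so the value is 7.

7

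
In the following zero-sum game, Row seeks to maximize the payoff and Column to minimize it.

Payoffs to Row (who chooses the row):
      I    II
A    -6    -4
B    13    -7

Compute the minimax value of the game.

Row minima are -6 and -7, so Row's maximin is -6; column maxima are 13 and -4, so Column's minimax is -4. These differ, so the equilibrium is in mixed strategies.
Let Row play A with probability p. Column is indifferent when −6p + 13(1−p) = −4p − 7(1−p), giving p = 10/11.
Let Column play I with probability q. Row is indifferent when −6q − 4(1−q) = 13q − 7(1−q), giving q = 3/22.
The value is -6·(3/22) + (-4)·(19/22) = -47/11.

-47/11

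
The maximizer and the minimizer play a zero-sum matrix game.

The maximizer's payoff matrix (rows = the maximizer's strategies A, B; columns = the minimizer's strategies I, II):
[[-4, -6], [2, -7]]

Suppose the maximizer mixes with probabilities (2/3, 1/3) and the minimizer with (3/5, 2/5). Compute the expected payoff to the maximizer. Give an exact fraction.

Against (3/5, 2/5), each row's expected payoff is A: -24/5; B: -8/5.
Taking the (2/3, 1/3)-weighted average: (2/3)·(-24/5) + (1/3)·(-8/5) = -56/15.

-56/15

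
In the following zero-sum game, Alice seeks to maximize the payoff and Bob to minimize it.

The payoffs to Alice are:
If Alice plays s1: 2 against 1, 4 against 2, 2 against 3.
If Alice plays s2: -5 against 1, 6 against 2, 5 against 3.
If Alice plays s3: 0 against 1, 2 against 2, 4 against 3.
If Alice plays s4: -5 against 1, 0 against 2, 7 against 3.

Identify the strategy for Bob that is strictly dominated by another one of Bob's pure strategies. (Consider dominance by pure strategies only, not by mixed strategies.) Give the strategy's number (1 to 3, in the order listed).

Bob prefers columns that give Alice less. Compare 2 with 1: 2 < 4, -5 < 6, 0 < 2, -5 < 0.
So 1 strictly dominates 2 for Bob; 2 is strictly dominated.

2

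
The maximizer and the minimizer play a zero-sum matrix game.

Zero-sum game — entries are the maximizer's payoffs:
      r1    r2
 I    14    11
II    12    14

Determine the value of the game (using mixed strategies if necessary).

64/5

Row minima are 11 and 12, so the maximizer's maximin is 12; column maxima are 14 and 14, so the minimizer's minimax is 14. These differ, so the equilibrium is in mixed strategies.
Let the maximizer play I with probability p. The minimizer is indifferent when 14p + 12(1−p) = 11p + 14(1−p), giving p = 2/5.
Let the minimizer play r1 with probability q. The maximizer is indifferent when 14q + 11(1−q) = 12q + 14(1−q), giving q = 3/5.
The value is 14·(3/5) + (11)·(2/5) = 64/5.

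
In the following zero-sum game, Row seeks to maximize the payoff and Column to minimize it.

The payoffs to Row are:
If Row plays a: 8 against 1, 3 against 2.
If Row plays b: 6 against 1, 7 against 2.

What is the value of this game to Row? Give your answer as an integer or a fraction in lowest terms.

19/3

Row minima are 3 and 6, so Row's maximin is 6; column maxima are 8 and 7, so Column's minimax is 7. These differ, so the equilibrium is in mixed strategies.
Let Row play a with probability p. Column is indifferent when 8p + 6(1−p) = 3p + 7(1−p), giving p = 1/6.
Let Column play 1 with probability q. Row is indifferent when 8q + 3(1−q) = 6q + 7(1−q), giving q = 2/3.
The value is 8·(2/3) + (3)·(1/3) = 19/3.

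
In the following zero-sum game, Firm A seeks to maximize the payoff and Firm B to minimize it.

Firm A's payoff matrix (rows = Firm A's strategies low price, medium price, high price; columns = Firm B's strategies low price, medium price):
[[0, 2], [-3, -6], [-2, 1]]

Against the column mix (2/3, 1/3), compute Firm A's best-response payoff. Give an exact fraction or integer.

2/3

low price: (0)·(2/3) + (2)·(1/3) = 2/3.
medium price: (-3)·(2/3) + (-6)·(1/3) = -4.
high price: (-2)·(2/3) + (1)·(1/3) = -1.
The best pure response is low price with expected payoff 2/3.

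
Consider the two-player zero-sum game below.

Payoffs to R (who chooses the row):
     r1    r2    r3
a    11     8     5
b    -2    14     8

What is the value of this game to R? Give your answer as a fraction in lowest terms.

49/8

Column r2 is strictly dominated by r3 for C (it gives R more in every row).
The remaining 2×2 game on (a, b) × (r1, r3) has no saddle point. Let R play a with probability p; indifference gives 11p − 2(1−p) = 5p + 8(1−p), so p = 5/8.
Similarly C's optimal q on r1 is 3/16, and the value is 11·(3/16) + (5)·(13/16) = 49/8.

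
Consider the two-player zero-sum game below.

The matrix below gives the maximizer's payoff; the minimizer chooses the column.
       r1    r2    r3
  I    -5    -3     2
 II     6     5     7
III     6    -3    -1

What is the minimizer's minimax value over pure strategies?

5

The worst case (largest entry) in each column is r1: 6, r2: 5, r3: 7.
The best (smallest) of these is 5.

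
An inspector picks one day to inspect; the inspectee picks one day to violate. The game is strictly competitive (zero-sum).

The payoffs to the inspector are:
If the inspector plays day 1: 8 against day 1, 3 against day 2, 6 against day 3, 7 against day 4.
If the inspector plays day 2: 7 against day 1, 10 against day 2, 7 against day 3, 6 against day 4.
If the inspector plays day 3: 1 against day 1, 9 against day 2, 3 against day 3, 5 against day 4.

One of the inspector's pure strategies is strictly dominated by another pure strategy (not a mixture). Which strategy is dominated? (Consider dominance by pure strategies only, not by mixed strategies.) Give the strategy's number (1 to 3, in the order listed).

3

Compare day 3 with day 2: 7 > 1, 10 > 9, 7 > 3, 6 > 5.
So day 2 strictly dominates day 3 for the inspector; day 3 is strictly dominated.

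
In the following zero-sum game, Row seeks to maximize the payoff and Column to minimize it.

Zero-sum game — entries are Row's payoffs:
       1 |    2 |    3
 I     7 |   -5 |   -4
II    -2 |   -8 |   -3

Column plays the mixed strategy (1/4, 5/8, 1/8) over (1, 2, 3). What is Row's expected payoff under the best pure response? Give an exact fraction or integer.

-15/8

I: (7)·(1/4) + (-5)·(5/8) + (-4)·(1/8) = -15/8.
II: (-2)·(1/4) + (-8)·(5/8) + (-3)·(1/8) = -47/8.
The best pure response is I with expected payoff -15/8.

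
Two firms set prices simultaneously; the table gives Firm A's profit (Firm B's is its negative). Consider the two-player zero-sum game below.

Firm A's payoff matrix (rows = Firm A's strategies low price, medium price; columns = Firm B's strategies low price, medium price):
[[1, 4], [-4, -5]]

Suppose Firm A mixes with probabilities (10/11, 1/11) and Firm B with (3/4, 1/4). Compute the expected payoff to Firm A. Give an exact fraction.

53/44

Against (3/4, 1/4), each row's expected payoff is low price: 7/4; medium price: -17/4.
Taking the (10/11, 1/11)-weighted average: (10/11)·(7/4) + (1/11)·(-17/4) = 53/44.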